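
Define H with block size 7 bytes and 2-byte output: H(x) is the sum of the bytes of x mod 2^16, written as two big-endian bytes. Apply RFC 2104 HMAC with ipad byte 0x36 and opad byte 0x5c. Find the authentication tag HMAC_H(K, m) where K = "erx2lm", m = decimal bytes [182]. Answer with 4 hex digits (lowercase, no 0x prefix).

Key "erx2lm" = 65 72 78 32 6c 6d is 6 bytes ≤ B = 7; zero-pad to 7 bytes: K' = 65 72 78 32 6c 6d 00.
K' ⊕ ipad = 53 44 4e 04 5a 5b 36.  K' ⊕ opad = 39 2e 24 6e 30 31 5c.
Inner input = (K'⊕ipad) ∥ m = 53 44 4e 04 5a 5b 36 ∥ b6.
Inner hash: sum = 83+68+78+4+90+91+54+182 = 650 → 02 8a.
Outer input = (K'⊕opad) ∥ inner = 39 2e 24 6e 30 31 5c ∥ 02 8a.
Outer hash (tag): sum = 57+46+36+110+48+49+92+2+138 = 578 → 02 42.

0242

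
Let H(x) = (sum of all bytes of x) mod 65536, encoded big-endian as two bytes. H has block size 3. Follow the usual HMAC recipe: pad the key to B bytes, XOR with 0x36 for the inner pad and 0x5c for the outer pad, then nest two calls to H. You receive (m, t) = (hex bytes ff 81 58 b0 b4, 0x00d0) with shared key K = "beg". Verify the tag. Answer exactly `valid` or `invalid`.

Key "beg" = 62 65 67 is exactly B = 3 bytes: K' = 62 65 67.
K' ⊕ ipad = 54 53 51; K' ⊕ opad = 3e 39 3b.
Inner hash: sum = 84+83+81+255+129+88+176+180 = 1076 → 04 34.
Outer hash (recomputed tag): sum = 62+57+59+4+52 = 234 → 00 ea.
Recomputed tag = 00ea; claimed = 00d0 → mismatch.

invalid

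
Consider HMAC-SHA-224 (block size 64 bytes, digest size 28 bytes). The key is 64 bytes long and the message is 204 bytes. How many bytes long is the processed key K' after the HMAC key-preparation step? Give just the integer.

Key is 64 ≤ 64 bytes, zero-padded: |K'| = 64.

64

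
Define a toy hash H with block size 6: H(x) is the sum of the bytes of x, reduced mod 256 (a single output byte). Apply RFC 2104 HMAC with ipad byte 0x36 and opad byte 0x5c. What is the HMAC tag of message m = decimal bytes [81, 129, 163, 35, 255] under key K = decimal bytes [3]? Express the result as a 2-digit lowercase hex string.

05

Key decimal bytes [3] = 03 is 1 byte ≤ B = 6; zero-pad to 6 bytes: K' = 03 00 00 00 00 00.
K' ⊕ ipad = 35 36 36 36 36 36.  K' ⊕ opad = 5f 5c 5c 5c 5c 5c.
Inner input = (K'⊕ipad) ∥ m = 35 36 36 36 36 36 ∥ 51 81 a3 23 ff.
Inner hash: sum = 53+54+54+54+54+54+81+129+163+35+255 = 986; mod 256 = 218 → da.
Outer input = (K'⊕opad) ∥ inner = 5f 5c 5c 5c 5c 5c ∥ da.
Outer hash (tag): sum = 95+92+92+92+92+92+218 = 773; mod 256 = 5 → 05.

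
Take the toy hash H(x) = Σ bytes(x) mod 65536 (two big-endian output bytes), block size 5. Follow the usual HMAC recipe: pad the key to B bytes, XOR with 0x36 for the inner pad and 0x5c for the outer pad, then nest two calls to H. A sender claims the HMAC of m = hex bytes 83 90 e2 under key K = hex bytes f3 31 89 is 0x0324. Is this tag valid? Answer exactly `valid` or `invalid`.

invalid

Key hex bytes f3 31 89 is 3 bytes ≤ B = 5; zero-pad to 5 bytes: K' = f3 31 89 00 00.
K' ⊕ ipad = c5 07 bf 36 36; K' ⊕ opad = af 6d d5 5c 5c.
Inner hash: sum = 197+7+191+54+54+131+144+226 = 1004 → 03 ec.
Outer hash (recomputed tag): sum = 175+109+213+92+92+3+236 = 920 → 03 98.
Recomputed tag = 0398; claimed = 0324 → mismatch.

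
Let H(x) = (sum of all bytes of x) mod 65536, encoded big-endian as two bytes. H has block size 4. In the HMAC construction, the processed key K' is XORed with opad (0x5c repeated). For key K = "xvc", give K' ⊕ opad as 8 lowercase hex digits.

Key "xvc" = 78 76 63 is 3 bytes ≤ B = 4; zero-pad to 4 bytes: K' = 78 76 63 00.
XOR each byte with 0x5c: 78⊕5c=24, 76⊕5c=2a, 63⊕5c=3f, 00⊕5c=5c.

242a3f5c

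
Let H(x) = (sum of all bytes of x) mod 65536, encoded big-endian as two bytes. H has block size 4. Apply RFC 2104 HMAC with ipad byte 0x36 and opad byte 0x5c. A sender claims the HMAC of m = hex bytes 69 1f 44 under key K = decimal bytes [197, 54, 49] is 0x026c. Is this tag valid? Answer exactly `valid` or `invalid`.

Key decimal bytes [197, 54, 49] = c5 36 31 is 3 bytes ≤ B = 4; zero-pad to 4 bytes: K' = c5 36 31 00.
K' ⊕ ipad = f3 00 07 36; K' ⊕ opad = 99 6a 6d 5c.
Inner hash: sum = 243+0+7+54+105+31+68 = 508 → 01 fc.
Outer hash (recomputed tag): sum = 153+106+109+92+1+252 = 713 → 02 c9.
Recomputed tag = 02c9; claimed = 026c → mismatch.

invalid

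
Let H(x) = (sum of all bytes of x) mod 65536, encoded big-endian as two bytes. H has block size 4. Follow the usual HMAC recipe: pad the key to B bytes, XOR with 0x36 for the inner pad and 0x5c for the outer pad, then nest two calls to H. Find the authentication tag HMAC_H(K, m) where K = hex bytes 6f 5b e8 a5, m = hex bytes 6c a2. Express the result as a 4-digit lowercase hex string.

022f

Key hex bytes 6f 5b e8 a5 is exactly B = 4 bytes: K' = 6f 5b e8 a5.
K' ⊕ ipad = 59 6d de 93.  K' ⊕ opad = 33 07 b4 f9.
Inner input = (K'⊕ipad) ∥ m = 59 6d de 93 ∥ 6c a2.
Inner hash: sum = 89+109+222+147+108+162 = 837 → 03 45.
Outer input = (K'⊕opad) ∥ inner = 33 07 b4 f9 ∥ 03 45.
Outer hash (tag): sum = 51+7+180+249+3+69 = 559 → 02 2f.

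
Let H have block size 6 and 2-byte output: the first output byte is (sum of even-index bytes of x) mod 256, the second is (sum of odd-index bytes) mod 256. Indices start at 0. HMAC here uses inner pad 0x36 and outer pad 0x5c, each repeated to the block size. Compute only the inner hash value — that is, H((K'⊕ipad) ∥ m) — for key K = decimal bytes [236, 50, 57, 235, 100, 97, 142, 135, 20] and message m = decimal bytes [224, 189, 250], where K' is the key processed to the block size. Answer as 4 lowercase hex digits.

635c

Key decimal bytes [236, 50, 57, 235, 100, 97, 142, 135, 20] = ec 32 39 eb 64 61 8e 87 14 is 9 bytes > B = 6, so hash it first: H(key) = 2b 05, then zero-pad to 6 bytes: K' = 2b 05 00 00 00 00.
K' ⊕ ipad = 1d 33 36 36 36 36.
Inner input = 1d 33 36 36 36 36 ∥ e0 bd fa.
Inner hash: even-index sum = 611 mod 256 = 99; odd-index sum = 348 mod 256 = 92 → 63 5c.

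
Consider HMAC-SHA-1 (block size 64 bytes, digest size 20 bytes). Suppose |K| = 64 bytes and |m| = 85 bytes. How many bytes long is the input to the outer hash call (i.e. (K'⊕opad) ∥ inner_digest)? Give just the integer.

84

Key is 64 ≤ 64 bytes, zero-padded: |K'| = 64.
Outer input = (K'⊕opad) ∥ H(inner) → 64 + 20 = 84 bytes.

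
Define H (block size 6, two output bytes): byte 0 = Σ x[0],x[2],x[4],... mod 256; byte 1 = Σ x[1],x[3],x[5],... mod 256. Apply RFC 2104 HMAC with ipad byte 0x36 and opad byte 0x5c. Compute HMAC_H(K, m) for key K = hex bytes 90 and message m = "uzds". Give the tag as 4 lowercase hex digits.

6fa3

Key hex bytes 90 is 1 byte ≤ B = 6; zero-pad to 6 bytes: K' = 90 00 00 00 00 00.
K' ⊕ ipad = a6 36 36 36 36 36.  K' ⊕ opad = cc 5c 5c 5c 5c 5c.
Inner input = (K'⊕ipad) ∥ m = a6 36 36 36 36 36 ∥ 75 7a 64 73.
Inner hash: even-index sum = 491 mod 256 = 235; odd-index sum = 399 mod 256 = 143 → eb 8f.
Outer input = (K'⊕opad) ∥ inner = cc 5c 5c 5c 5c 5c ∥ eb 8f.
Outer hash (tag): even-index sum = 623 mod 256 = 111; odd-index sum = 419 mod 256 = 163 → 6f a3.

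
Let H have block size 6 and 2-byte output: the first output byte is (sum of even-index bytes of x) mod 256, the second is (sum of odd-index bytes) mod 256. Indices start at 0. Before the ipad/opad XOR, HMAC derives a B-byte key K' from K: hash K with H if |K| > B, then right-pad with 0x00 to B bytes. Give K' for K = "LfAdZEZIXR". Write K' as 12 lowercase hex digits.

99aa00000000

|K| = 10 > B = 6, so first hash the key.
H(K): even-index sum = 409 mod 256 = 153; odd-index sum = 426 mod 256 = 170 → 99 aa.
Zero-pad H(K) = 99 aa to 6 bytes: K' = 99 aa 00 00 00 00.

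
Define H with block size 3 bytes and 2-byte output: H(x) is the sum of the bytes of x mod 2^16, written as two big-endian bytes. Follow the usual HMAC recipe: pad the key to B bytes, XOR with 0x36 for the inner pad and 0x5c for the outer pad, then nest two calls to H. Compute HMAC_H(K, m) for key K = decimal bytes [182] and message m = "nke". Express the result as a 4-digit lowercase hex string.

01ce

Key decimal bytes [182] = b6 is 1 byte ≤ B = 3; zero-pad to 3 bytes: K' = b6 00 00.
K' ⊕ ipad = 80 36 36.  K' ⊕ opad = ea 5c 5c.
Inner input = (K'⊕ipad) ∥ m = 80 36 36 ∥ 6e 6b 65.
Inner hash: sum = 128+54+54+110+107+101 = 554 → 02 2a.
Outer input = (K'⊕opad) ∥ inner = ea 5c 5c ∥ 02 2a.
Outer hash (tag): sum = 234+92+92+2+42 = 462 → 01 ce.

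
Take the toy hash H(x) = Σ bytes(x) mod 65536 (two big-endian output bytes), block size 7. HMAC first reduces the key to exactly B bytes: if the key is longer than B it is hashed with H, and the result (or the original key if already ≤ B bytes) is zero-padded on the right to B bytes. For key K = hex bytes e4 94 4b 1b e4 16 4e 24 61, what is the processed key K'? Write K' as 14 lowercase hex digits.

03ab0000000000

|K| = 9 > B = 7, so first hash the key.
H(K): sum = 228+148+75+27+228+22+78+36+97 = 939 → 03 ab.
Zero-pad H(K) = 03 ab to 7 bytes: K' = 03 ab 00 00 00 00 00.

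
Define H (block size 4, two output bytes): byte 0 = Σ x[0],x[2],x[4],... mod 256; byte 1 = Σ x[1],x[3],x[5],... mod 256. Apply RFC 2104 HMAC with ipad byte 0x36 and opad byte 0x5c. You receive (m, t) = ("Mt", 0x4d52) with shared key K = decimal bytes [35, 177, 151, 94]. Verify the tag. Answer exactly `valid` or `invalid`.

Key decimal bytes [35, 177, 151, 94] = 23 b1 97 5e is exactly B = 4 bytes: K' = 23 b1 97 5e.
K' ⊕ ipad = 15 87 a1 68; K' ⊕ opad = 7f ed cb 02.
Inner hash: even-index sum = 259 mod 256 = 3; odd-index sum = 355 mod 256 = 99 → 03 63.
Outer hash (recomputed tag): even-index sum = 333 mod 256 = 77; odd-index sum = 338 mod 256 = 82 → 4d 52.
Recomputed tag = 4d52; claimed = 4d52 → match.

valid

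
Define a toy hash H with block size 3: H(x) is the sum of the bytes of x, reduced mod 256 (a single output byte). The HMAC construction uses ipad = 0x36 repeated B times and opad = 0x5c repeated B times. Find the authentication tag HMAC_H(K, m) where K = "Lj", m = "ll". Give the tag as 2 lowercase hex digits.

86

Key "Lj" = 4c 6a is 2 bytes ≤ B = 3; zero-pad to 3 bytes: K' = 4c 6a 00.
K' ⊕ ipad = 7a 5c 36.  K' ⊕ opad = 10 36 5c.
Inner input = (K'⊕ipad) ∥ m = 7a 5c 36 ∥ 6c 6c.
Inner hash: sum = 122+92+54+108+108 = 484; mod 256 = 228 → e4.
Outer input = (K'⊕opad) ∥ inner = 10 36 5c ∥ e4.
Outer hash (tag): sum = 16+54+92+228 = 390; mod 256 = 134 → 86.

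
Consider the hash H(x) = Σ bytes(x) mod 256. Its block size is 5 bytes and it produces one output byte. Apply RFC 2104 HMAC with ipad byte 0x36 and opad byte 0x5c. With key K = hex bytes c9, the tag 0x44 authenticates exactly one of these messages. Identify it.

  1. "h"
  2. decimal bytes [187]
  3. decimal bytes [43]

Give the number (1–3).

1

Key hex bytes c9 is 1 byte ≤ B = 5; zero-pad to 5 bytes: K' = c9 00 00 00 00.
K' ⊕ ipad = ff 36 36 36 36; K' ⊕ opad = 95 5c 5c 5c 5c.
m1: inner = H(ff 36 36 36 36 68) = 3f; tag = H(95 5c 5c 5c 5c 3f) = 44 ← matches
m2: inner = H(ff 36 36 36 36 bb) = 92; tag = H(95 5c 5c 5c 5c 92) = 97
m3: inner = H(ff 36 36 36 36 2b) = 02; tag = H(95 5c 5c 5c 5c 02) = 07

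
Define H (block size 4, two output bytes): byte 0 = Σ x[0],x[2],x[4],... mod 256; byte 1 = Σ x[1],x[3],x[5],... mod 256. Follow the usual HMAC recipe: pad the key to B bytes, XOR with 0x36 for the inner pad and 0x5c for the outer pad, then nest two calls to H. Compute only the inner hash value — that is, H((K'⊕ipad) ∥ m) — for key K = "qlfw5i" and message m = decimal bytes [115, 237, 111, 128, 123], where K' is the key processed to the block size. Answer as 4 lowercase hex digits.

cd1d

Key "qlfw5i" = 71 6c 66 77 35 69 is 6 bytes > B = 4, so hash it first: H(key) = 0c 4c, then zero-pad to 4 bytes: K' = 0c 4c 00 00.
K' ⊕ ipad = 3a 7a 36 36.
Inner input = 3a 7a 36 36 ∥ 73 ed 6f 80 7b.
Inner hash: even-index sum = 461 mod 256 = 205; odd-index sum = 541 mod 256 = 29 → cd 1d.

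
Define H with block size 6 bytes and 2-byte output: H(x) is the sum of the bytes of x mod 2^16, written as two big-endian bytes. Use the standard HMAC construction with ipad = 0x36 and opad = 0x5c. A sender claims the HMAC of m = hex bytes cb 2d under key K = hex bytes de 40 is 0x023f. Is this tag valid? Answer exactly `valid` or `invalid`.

Key hex bytes de 40 is 2 bytes ≤ B = 6; zero-pad to 6 bytes: K' = de 40 00 00 00 00.
K' ⊕ ipad = e8 76 36 36 36 36; K' ⊕ opad = 82 1c 5c 5c 5c 5c.
Inner hash: sum = 232+118+54+54+54+54+203+45 = 814 → 03 2e.
Outer hash (recomputed tag): sum = 130+28+92+92+92+92+3+46 = 575 → 02 3f.
Recomputed tag = 023f; claimed = 023f → match.

valid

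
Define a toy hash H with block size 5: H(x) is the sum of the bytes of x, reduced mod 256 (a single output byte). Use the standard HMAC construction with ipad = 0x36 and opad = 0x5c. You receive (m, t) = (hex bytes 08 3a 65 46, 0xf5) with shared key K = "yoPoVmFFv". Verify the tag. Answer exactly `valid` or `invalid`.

Key "yoPoVmFFv" = 79 6f 50 6f 56 6d 46 46 76 is 9 bytes > B = 5, so hash it first: H(key) = 6c, then zero-pad to 5 bytes: K' = 6c 00 00 00 00.
K' ⊕ ipad = 5a 36 36 36 36; K' ⊕ opad = 30 5c 5c 5c 5c.
Inner hash: sum = 90+54+54+54+54+8+58+101+70 = 543; mod 256 = 31 → 1f.
Outer hash (recomputed tag): sum = 48+92+92+92+92+31 = 447; mod 256 = 191 → bf.
Recomputed tag = bf; claimed = f5 → mismatch.

invalid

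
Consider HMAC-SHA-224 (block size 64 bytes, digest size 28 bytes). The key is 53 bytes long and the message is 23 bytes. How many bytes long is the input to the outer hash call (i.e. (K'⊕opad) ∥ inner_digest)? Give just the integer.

Key is 53 ≤ 64 bytes, zero-padded: |K'| = 64.
Outer input = (K'⊕opad) ∥ H(inner) → 64 + 28 = 92 bytes.

92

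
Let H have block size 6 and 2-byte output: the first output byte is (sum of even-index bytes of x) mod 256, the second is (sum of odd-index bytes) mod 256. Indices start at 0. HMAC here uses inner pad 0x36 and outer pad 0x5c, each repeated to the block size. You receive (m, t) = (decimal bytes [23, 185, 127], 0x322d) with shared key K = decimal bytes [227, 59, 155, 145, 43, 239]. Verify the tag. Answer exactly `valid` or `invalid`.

Key decimal bytes [227, 59, 155, 145, 43, 239] = e3 3b 9b 91 2b ef is exactly B = 6 bytes: K' = e3 3b 9b 91 2b ef.
K' ⊕ ipad = d5 0d ad a7 1d d9; K' ⊕ opad = bf 67 c7 cd 77 b3.
Inner hash: even-index sum = 565 mod 256 = 53; odd-index sum = 582 mod 256 = 70 → 35 46.
Outer hash (recomputed tag): even-index sum = 562 mod 256 = 50; odd-index sum = 557 mod 256 = 45 → 32 2d.
Recomputed tag = 322d; claimed = 322d → match.

valid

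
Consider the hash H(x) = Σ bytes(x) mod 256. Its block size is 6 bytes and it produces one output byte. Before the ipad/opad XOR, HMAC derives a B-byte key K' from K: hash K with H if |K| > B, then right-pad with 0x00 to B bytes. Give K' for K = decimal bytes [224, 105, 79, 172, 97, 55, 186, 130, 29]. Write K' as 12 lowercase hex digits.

|K| = 9 > B = 6, so first hash the key.
H(K): sum = 224+105+79+172+97+55+186+130+29 = 1077; mod 256 = 53 → 35.
Zero-pad H(K) = 35 to 6 bytes: K' = 35 00 00 00 00 00.

350000000000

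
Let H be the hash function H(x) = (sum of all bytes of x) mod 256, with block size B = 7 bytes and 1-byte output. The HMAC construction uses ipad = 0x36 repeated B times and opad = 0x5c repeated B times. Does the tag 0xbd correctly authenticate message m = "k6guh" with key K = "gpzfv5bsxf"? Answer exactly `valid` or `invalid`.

Key "gpzfv5bsxf" = 67 70 7a 66 76 35 62 73 78 66 is 10 bytes > B = 7, so hash it first: H(key) = 15, then zero-pad to 7 bytes: K' = 15 00 00 00 00 00 00.
K' ⊕ ipad = 23 36 36 36 36 36 36; K' ⊕ opad = 49 5c 5c 5c 5c 5c 5c.
Inner hash: sum = 35+54+54+54+54+54+54+107+54+103+117+104 = 844; mod 256 = 76 → 4c.
Outer hash (recomputed tag): sum = 73+92+92+92+92+92+92+76 = 701; mod 256 = 189 → bd.
Recomputed tag = bd; claimed = bd → match.

valid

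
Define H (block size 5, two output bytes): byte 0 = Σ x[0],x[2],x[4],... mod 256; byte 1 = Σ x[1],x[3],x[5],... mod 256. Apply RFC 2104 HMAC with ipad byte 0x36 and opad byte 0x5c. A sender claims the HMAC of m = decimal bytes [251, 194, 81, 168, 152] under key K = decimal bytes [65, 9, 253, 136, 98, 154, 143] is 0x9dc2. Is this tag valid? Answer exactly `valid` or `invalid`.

invalid

Key decimal bytes [65, 9, 253, 136, 98, 154, 143] = 41 09 fd 88 62 9a 8f is 7 bytes > B = 5, so hash it first: H(key) = 2f 2b, then zero-pad to 5 bytes: K' = 2f 2b 00 00 00.
K' ⊕ ipad = 19 1d 36 36 36; K' ⊕ opad = 73 77 5c 5c 5c.
Inner hash: even-index sum = 495 mod 256 = 239; odd-index sum = 567 mod 256 = 55 → ef 37.
Outer hash (recomputed tag): even-index sum = 354 mod 256 = 98; odd-index sum = 450 mod 256 = 194 → 62 c2.
Recomputed tag = 62c2; claimed = 9dc2 → mismatch.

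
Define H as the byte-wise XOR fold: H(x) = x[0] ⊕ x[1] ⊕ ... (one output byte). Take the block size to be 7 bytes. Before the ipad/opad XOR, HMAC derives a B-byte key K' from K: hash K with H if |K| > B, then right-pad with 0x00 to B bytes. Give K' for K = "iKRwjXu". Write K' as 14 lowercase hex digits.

Key "iKRwjXu" = 69 4b 52 77 6a 58 75 is exactly B = 7 bytes: K' = 69 4b 52 77 6a 58 75.

694b52776a5875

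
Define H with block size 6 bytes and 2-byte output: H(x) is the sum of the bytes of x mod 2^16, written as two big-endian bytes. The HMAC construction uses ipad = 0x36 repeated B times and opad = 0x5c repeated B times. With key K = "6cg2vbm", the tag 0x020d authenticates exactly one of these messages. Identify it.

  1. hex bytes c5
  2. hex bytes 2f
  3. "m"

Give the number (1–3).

Key "6cg2vbm" = 36 63 67 32 76 62 6d is 7 bytes > B = 6, so hash it first: H(key) = 02 77, then zero-pad to 6 bytes: K' = 02 77 00 00 00 00.
K' ⊕ ipad = 34 41 36 36 36 36; K' ⊕ opad = 5e 2b 5c 5c 5c 5c.
m1: inner = H(34 41 36 36 36 36 c5) = 02 12; tag = H(5e 2b 5c 5c 5c 5c 02 12) = 020d ← matches
m2: inner = H(34 41 36 36 36 36 2f) = 01 7c; tag = H(5e 2b 5c 5c 5c 5c 01 7c) = 0276
m3: inner = H(34 41 36 36 36 36 6d) = 01 ba; tag = H(5e 2b 5c 5c 5c 5c 01 ba) = 02b4

1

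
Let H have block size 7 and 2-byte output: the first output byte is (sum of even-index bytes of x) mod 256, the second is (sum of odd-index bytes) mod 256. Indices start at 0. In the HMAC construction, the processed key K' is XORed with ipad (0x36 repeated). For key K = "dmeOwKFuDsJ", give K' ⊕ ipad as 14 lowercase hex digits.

Key "dmeOwKFuDsJ" = 64 6d 65 4f 77 4b 46 75 44 73 4a is 11 bytes > B = 7, so hash it first: H(key) = 14 ef, then zero-pad to 7 bytes: K' = 14 ef 00 00 00 00 00.
XOR each byte with 0x36: 14⊕36=22, ef⊕36=d9, 00⊕36=36, 00⊕36=36, 00⊕36=36, 00⊕36=36, 00⊕36=36.

22d93636363636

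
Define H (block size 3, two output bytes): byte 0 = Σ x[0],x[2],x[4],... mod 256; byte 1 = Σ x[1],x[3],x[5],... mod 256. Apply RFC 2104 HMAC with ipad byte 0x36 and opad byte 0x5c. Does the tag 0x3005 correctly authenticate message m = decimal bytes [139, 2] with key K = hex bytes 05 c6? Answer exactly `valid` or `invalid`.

valid

Key hex bytes 05 c6 is 2 bytes ≤ B = 3; zero-pad to 3 bytes: K' = 05 c6 00.
K' ⊕ ipad = 33 f0 36; K' ⊕ opad = 59 9a 5c.
Inner hash: even-index sum = 107 mod 256 = 107; odd-index sum = 379 mod 256 = 123 → 6b 7b.
Outer hash (recomputed tag): even-index sum = 304 mod 256 = 48; odd-index sum = 261 mod 256 = 5 → 30 05.
Recomputed tag = 3005; claimed = 3005 → match.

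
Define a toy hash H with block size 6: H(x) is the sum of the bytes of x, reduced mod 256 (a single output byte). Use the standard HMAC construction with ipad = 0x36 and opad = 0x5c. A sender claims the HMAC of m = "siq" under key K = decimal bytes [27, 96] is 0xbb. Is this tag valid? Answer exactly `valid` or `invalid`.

invalid

Key decimal bytes [27, 96] = 1b 60 is 2 bytes ≤ B = 6; zero-pad to 6 bytes: K' = 1b 60 00 00 00 00.
K' ⊕ ipad = 2d 56 36 36 36 36; K' ⊕ opad = 47 3c 5c 5c 5c 5c.
Inner hash: sum = 45+86+54+54+54+54+115+105+113 = 680; mod 256 = 168 → a8.
Outer hash (recomputed tag): sum = 71+60+92+92+92+92+168 = 667; mod 256 = 155 → 9b.
Recomputed tag = 9b; claimed = bb → mismatch.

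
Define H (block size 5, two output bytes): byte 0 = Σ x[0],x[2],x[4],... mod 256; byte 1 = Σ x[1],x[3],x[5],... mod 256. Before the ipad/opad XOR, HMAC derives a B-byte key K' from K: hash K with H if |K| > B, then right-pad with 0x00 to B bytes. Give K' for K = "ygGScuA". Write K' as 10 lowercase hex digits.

|K| = 7 > B = 5, so first hash the key.
H(K): even-index sum = 356 mod 256 = 100; odd-index sum = 303 mod 256 = 47 → 64 2f.
Zero-pad H(K) = 64 2f to 5 bytes: K' = 64 2f 00 00 00.

642f000000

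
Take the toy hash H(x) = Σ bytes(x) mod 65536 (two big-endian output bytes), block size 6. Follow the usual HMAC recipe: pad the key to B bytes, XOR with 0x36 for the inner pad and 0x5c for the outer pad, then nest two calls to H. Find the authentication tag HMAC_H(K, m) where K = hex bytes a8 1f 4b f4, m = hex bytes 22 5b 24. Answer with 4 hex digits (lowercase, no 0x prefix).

Key hex bytes a8 1f 4b f4 is 4 bytes ≤ B = 6; zero-pad to 6 bytes: K' = a8 1f 4b f4 00 00.
K' ⊕ ipad = 9e 29 7d c2 36 36.  K' ⊕ opad = f4 43 17 a8 5c 5c.
Inner input = (K'⊕ipad) ∥ m = 9e 29 7d c2 36 36 ∥ 22 5b 24.
Inner hash: sum = 158+41+125+194+54+54+34+91+36 = 787 → 03 13.
Outer input = (K'⊕opad) ∥ inner = f4 43 17 a8 5c 5c ∥ 03 13.
Outer hash (tag): sum = 244+67+23+168+92+92+3+19 = 708 → 02 c4.

02c4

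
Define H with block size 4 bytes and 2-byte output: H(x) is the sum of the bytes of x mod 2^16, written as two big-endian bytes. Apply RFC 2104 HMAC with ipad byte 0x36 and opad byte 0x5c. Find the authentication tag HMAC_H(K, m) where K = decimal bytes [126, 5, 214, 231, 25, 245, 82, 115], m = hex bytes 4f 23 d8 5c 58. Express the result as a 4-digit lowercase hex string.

0222

Key decimal bytes [126, 5, 214, 231, 25, 245, 82, 115] = 7e 05 d6 e7 19 f5 52 73 is 8 bytes > B = 4, so hash it first: H(key) = 04 13, then zero-pad to 4 bytes: K' = 04 13 00 00.
K' ⊕ ipad = 32 25 36 36.  K' ⊕ opad = 58 4f 5c 5c.
Inner input = (K'⊕ipad) ∥ m = 32 25 36 36 ∥ 4f 23 d8 5c 58.
Inner hash: sum = 50+37+54+54+79+35+216+92+88 = 705 → 02 c1.
Outer input = (K'⊕opad) ∥ inner = 58 4f 5c 5c ∥ 02 c1.
Outer hash (tag): sum = 88+79+92+92+2+193 = 546 → 02 22.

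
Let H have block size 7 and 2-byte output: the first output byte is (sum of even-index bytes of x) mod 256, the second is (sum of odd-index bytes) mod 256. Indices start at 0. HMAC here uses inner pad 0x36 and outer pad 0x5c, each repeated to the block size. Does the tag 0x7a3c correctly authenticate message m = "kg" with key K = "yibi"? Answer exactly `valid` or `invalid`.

Key "yibi" = 79 69 62 69 is 4 bytes ≤ B = 7; zero-pad to 7 bytes: K' = 79 69 62 69 00 00 00.
K' ⊕ ipad = 4f 5f 54 5f 36 36 36; K' ⊕ opad = 25 35 3e 35 5c 5c 5c.
Inner hash: even-index sum = 374 mod 256 = 118; odd-index sum = 351 mod 256 = 95 → 76 5f.
Outer hash (recomputed tag): even-index sum = 378 mod 256 = 122; odd-index sum = 316 mod 256 = 60 → 7a 3c.
Recomputed tag = 7a3c; claimed = 7a3c → match.

valid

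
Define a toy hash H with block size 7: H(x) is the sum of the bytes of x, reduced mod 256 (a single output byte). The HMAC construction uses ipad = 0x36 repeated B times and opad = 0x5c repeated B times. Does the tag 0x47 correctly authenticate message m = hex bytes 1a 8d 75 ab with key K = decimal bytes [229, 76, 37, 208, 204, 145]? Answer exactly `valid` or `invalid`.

Key decimal bytes [229, 76, 37, 208, 204, 145] = e5 4c 25 d0 cc 91 is 6 bytes ≤ B = 7; zero-pad to 7 bytes: K' = e5 4c 25 d0 cc 91 00.
K' ⊕ ipad = d3 7a 13 e6 fa a7 36; K' ⊕ opad = b9 10 79 8c 90 cd 5c.
Inner hash: sum = 211+122+19+230+250+167+54+26+141+117+171 = 1508; mod 256 = 228 → e4.
Outer hash (recomputed tag): sum = 185+16+121+140+144+205+92+228 = 1131; mod 256 = 107 → 6b.
Recomputed tag = 6b; claimed = 47 → mismatch.

invalid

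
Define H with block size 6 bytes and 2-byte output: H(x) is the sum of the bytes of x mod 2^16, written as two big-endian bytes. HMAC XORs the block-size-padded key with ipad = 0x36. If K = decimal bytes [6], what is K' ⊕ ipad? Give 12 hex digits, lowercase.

303636363636

Key decimal bytes [6] = 06 is 1 byte ≤ B = 6; zero-pad to 6 bytes: K' = 06 00 00 00 00 00.
XOR each byte with 0x36: 06⊕36=30, 00⊕36=36, 00⊕36=36, 00⊕36=36, 00⊕36=36, 00⊕36=36.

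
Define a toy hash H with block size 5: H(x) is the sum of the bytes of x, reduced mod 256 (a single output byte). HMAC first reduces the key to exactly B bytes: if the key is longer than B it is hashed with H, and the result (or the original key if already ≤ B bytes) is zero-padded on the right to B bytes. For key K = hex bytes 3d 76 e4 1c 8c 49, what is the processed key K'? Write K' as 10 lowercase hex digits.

8800000000

|K| = 6 > B = 5, so first hash the key.
H(K): sum = 61+118+228+28+140+73 = 648; mod 256 = 136 → 88.
Zero-pad H(K) = 88 to 5 bytes: K' = 88 00 00 00 00.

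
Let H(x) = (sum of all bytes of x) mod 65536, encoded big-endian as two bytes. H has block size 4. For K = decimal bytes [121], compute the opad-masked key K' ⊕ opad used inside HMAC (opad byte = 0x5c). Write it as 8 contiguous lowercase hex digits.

255c5c5c

Key decimal bytes [121] = 79 is 1 byte ≤ B = 4; zero-pad to 4 bytes: K' = 79 00 00 00.
XOR each byte with 0x5c: 79⊕5c=25, 00⊕5c=5c, 00⊕5c=5c, 00⊕5c=5c.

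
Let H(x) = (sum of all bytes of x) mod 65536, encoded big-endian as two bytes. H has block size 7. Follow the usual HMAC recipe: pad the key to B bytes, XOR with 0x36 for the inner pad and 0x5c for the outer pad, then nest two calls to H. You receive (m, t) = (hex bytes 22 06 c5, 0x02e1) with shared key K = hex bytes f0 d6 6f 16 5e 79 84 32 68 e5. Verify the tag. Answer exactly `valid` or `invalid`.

Key hex bytes f0 d6 6f 16 5e 79 84 32 68 e5 is 10 bytes > B = 7, so hash it first: H(key) = 05 25, then zero-pad to 7 bytes: K' = 05 25 00 00 00 00 00.
K' ⊕ ipad = 33 13 36 36 36 36 36; K' ⊕ opad = 59 79 5c 5c 5c 5c 5c.
Inner hash: sum = 51+19+54+54+54+54+54+34+6+197 = 577 → 02 41.
Outer hash (recomputed tag): sum = 89+121+92+92+92+92+92+2+65 = 737 → 02 e1.
Recomputed tag = 02e1; claimed = 02e1 → match.

valid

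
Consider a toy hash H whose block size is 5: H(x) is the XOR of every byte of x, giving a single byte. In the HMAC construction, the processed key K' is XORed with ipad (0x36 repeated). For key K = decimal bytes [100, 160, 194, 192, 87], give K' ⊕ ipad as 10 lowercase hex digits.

Key decimal bytes [100, 160, 194, 192, 87] = 64 a0 c2 c0 57 is exactly B = 5 bytes: K' = 64 a0 c2 c0 57.
XOR each byte with 0x36: 64⊕36=52, a0⊕36=96, c2⊕36=f4, c0⊕36=f6, 57⊕36=61.

5296f4f661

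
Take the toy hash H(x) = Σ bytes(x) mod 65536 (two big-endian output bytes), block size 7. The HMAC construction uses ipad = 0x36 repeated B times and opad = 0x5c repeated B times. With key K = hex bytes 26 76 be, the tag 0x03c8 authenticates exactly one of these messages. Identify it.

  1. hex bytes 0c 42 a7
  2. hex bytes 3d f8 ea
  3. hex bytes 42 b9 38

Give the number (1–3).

Key hex bytes 26 76 be is 3 bytes ≤ B = 7; zero-pad to 7 bytes: K' = 26 76 be 00 00 00 00.
K' ⊕ ipad = 10 40 88 36 36 36 36; K' ⊕ opad = 7a 2a e2 5c 5c 5c 5c.
m1: inner = H(10 40 88 36 36 36 36 0c 42 a7) = 02 a5; tag = H(7a 2a e2 5c 5c 5c 5c 02 a5) = 039d
m2: inner = H(10 40 88 36 36 36 36 3d f8 ea) = 03 cf; tag = H(7a 2a e2 5c 5c 5c 5c 03 cf) = 03c8 ← matches
m3: inner = H(10 40 88 36 36 36 36 42 b9 38) = 02 e3; tag = H(7a 2a e2 5c 5c 5c 5c 02 e3) = 03db

2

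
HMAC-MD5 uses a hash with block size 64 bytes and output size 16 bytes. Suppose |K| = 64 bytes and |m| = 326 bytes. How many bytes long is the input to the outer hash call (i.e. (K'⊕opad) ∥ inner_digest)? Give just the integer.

80

Key is 64 ≤ 64 bytes, zero-padded: |K'| = 64.
Outer input = (K'⊕opad) ∥ H(inner) → 64 + 16 = 80 bytes.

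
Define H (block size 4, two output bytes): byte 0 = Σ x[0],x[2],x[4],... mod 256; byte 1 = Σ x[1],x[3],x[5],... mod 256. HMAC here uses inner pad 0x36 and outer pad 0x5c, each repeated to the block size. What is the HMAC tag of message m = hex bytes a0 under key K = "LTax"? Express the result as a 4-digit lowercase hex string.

bedc

Key "LTax" = 4c 54 61 78 is exactly B = 4 bytes: K' = 4c 54 61 78.
K' ⊕ ipad = 7a 62 57 4e.  K' ⊕ opad = 10 08 3d 24.
Inner input = (K'⊕ipad) ∥ m = 7a 62 57 4e ∥ a0.
Inner hash: even-index sum = 369 mod 256 = 113; odd-index sum = 176 mod 256 = 176 → 71 b0.
Outer input = (K'⊕opad) ∥ inner = 10 08 3d 24 ∥ 71 b0.
Outer hash (tag): even-index sum = 190 mod 256 = 190; odd-index sum = 220 mod 256 = 220 → be dc.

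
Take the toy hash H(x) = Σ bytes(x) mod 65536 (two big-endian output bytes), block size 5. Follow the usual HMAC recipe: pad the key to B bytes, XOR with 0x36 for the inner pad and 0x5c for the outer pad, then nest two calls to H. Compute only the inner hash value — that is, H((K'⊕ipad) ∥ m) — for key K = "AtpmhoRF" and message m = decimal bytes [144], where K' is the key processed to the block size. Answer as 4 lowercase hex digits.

019e

Key "AtpmhoRF" = 41 74 70 6d 68 6f 52 46 is 8 bytes > B = 5, so hash it first: H(key) = 03 01, then zero-pad to 5 bytes: K' = 03 01 00 00 00.
K' ⊕ ipad = 35 37 36 36 36.
Inner input = 35 37 36 36 36 ∥ 90.
Inner hash: sum = 53+55+54+54+54+144 = 414 → 01 9e.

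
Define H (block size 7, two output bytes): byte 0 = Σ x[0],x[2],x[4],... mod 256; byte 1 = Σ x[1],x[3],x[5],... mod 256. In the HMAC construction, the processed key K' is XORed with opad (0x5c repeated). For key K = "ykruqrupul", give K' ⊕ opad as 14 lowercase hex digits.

Key "ykruqrupul" = 79 6b 72 75 71 72 75 70 75 6c is 10 bytes > B = 7, so hash it first: H(key) = 46 2e, then zero-pad to 7 bytes: K' = 46 2e 00 00 00 00 00.
XOR each byte with 0x5c: 46⊕5c=1a, 2e⊕5c=72, 00⊕5c=5c, 00⊕5c=5c, 00⊕5c=5c, 00⊕5c=5c, 00⊕5c=5c.

1a725c5c5c5c5c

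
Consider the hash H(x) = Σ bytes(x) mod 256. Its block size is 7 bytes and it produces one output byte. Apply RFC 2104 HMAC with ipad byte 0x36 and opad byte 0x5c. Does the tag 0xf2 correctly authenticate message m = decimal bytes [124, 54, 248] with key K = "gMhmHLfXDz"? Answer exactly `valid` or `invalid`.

invalid

Key "gMhmHLfXDz" = 67 4d 68 6d 48 4c 66 58 44 7a is 10 bytes > B = 7, so hash it first: H(key) = 99, then zero-pad to 7 bytes: K' = 99 00 00 00 00 00 00.
K' ⊕ ipad = af 36 36 36 36 36 36; K' ⊕ opad = c5 5c 5c 5c 5c 5c 5c.
Inner hash: sum = 175+54+54+54+54+54+54+124+54+248 = 925; mod 256 = 157 → 9d.
Outer hash (recomputed tag): sum = 197+92+92+92+92+92+92+157 = 906; mod 256 = 138 → 8a.
Recomputed tag = 8a; claimed = f2 → mismatch.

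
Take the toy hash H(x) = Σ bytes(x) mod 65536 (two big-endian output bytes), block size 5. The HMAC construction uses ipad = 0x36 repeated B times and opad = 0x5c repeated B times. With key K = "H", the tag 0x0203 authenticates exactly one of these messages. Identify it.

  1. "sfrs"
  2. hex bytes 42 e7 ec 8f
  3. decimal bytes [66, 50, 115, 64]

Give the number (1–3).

3

Key "H" = 48 is 1 byte ≤ B = 5; zero-pad to 5 bytes: K' = 48 00 00 00 00.
K' ⊕ ipad = 7e 36 36 36 36; K' ⊕ opad = 14 5c 5c 5c 5c.
m1: inner = H(7e 36 36 36 36 73 66 72 73) = 03 14; tag = H(14 5c 5c 5c 5c 03 14) = 019b
m2: inner = H(7e 36 36 36 36 42 e7 ec 8f) = 03 fa; tag = H(14 5c 5c 5c 5c 03 fa) = 0281
m3: inner = H(7e 36 36 36 36 42 32 73 40) = 02 7d; tag = H(14 5c 5c 5c 5c 02 7d) = 0203 ← matches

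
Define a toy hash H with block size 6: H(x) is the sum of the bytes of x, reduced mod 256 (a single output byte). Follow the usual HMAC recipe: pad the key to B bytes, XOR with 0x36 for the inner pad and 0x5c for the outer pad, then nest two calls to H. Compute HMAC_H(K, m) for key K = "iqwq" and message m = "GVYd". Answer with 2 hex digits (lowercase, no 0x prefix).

Key "iqwq" = 69 71 77 71 is 4 bytes ≤ B = 6; zero-pad to 6 bytes: K' = 69 71 77 71 00 00.
K' ⊕ ipad = 5f 47 41 47 36 36.  K' ⊕ opad = 35 2d 2b 2d 5c 5c.
Inner input = (K'⊕ipad) ∥ m = 5f 47 41 47 36 36 ∥ 47 56 59 64.
Inner hash: sum = 95+71+65+71+54+54+71+86+89+100 = 756; mod 256 = 244 → f4.
Outer input = (K'⊕opad) ∥ inner = 35 2d 2b 2d 5c 5c ∥ f4.
Outer hash (tag): sum = 53+45+43+45+92+92+244 = 614; mod 256 = 102 → 66.

66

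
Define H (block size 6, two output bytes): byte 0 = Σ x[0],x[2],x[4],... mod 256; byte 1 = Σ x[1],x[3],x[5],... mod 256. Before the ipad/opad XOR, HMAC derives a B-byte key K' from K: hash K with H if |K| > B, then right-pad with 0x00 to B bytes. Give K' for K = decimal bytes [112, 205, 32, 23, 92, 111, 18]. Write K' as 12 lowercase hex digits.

|K| = 7 > B = 6, so first hash the key.
H(K): even-index sum = 254 mod 256 = 254; odd-index sum = 339 mod 256 = 83 → fe 53.
Zero-pad H(K) = fe 53 to 6 bytes: K' = fe 53 00 00 00 00.

fe5300000000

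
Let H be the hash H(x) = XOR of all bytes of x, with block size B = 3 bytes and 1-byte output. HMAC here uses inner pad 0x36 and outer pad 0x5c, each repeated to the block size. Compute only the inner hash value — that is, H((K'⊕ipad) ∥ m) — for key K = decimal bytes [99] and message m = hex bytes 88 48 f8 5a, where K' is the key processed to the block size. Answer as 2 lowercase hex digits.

37

Key decimal bytes [99] = 63 is 1 byte ≤ B = 3; zero-pad to 3 bytes: K' = 63 00 00.
K' ⊕ ipad = 55 36 36.
Inner input = 55 36 36 ∥ 88 48 f8 5a.
Inner hash: XOR 55⊕36⊕36⊕88⊕48⊕f8⊕5a = 37.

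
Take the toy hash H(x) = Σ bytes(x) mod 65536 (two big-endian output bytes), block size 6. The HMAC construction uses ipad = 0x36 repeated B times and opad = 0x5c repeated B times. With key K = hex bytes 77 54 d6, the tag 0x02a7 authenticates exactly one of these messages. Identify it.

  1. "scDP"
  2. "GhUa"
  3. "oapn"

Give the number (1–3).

3

Key hex bytes 77 54 d6 is 3 bytes ≤ B = 6; zero-pad to 6 bytes: K' = 77 54 d6 00 00 00.
K' ⊕ ipad = 41 62 e0 36 36 36; K' ⊕ opad = 2b 08 8a 5c 5c 5c.
m1: inner = H(41 62 e0 36 36 36 73 63 44 50) = 03 8f; tag = H(2b 08 8a 5c 5c 5c 03 8f) = 0263
m2: inner = H(41 62 e0 36 36 36 47 68 55 61) = 03 8a; tag = H(2b 08 8a 5c 5c 5c 03 8a) = 025e
m3: inner = H(41 62 e0 36 36 36 6f 61 70 6e) = 03 d3; tag = H(2b 08 8a 5c 5c 5c 03 d3) = 02a7 ← matches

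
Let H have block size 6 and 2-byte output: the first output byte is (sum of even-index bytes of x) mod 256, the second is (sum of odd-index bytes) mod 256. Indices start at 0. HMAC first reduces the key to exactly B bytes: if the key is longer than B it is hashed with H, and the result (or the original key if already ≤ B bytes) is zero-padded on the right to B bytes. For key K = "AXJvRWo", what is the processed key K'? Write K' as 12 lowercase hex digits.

4c2500000000

|K| = 7 > B = 6, so first hash the key.
H(K): even-index sum = 332 mod 256 = 76; odd-index sum = 293 mod 256 = 37 → 4c 25.
Zero-pad H(K) = 4c 25 to 6 bytes: K' = 4c 25 00 00 00 00.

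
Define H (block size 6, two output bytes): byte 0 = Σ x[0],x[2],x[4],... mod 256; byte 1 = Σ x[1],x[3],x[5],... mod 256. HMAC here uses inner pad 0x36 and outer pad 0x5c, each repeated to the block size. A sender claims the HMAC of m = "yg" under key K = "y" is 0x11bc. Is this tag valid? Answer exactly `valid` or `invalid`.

invalid

Key "y" = 79 is 1 byte ≤ B = 6; zero-pad to 6 bytes: K' = 79 00 00 00 00 00.
K' ⊕ ipad = 4f 36 36 36 36 36; K' ⊕ opad = 25 5c 5c 5c 5c 5c.
Inner hash: even-index sum = 308 mod 256 = 52; odd-index sum = 265 mod 256 = 9 → 34 09.
Outer hash (recomputed tag): even-index sum = 273 mod 256 = 17; odd-index sum = 285 mod 256 = 29 → 11 1d.
Recomputed tag = 111d; claimed = 11bc → mismatch.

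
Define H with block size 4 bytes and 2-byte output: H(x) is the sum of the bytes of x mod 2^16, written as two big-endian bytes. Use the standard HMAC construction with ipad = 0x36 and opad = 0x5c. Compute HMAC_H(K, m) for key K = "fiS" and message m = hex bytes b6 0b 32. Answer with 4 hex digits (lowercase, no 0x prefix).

0119

Key "fiS" = 66 69 53 is 3 bytes ≤ B = 4; zero-pad to 4 bytes: K' = 66 69 53 00.
K' ⊕ ipad = 50 5f 65 36.  K' ⊕ opad = 3a 35 0f 5c.
Inner input = (K'⊕ipad) ∥ m = 50 5f 65 36 ∥ b6 0b 32.
Inner hash: sum = 80+95+101+54+182+11+50 = 573 → 02 3d.
Outer input = (K'⊕opad) ∥ inner = 3a 35 0f 5c ∥ 02 3d.
Outer hash (tag): sum = 58+53+15+92+2+61 = 281 → 01 19.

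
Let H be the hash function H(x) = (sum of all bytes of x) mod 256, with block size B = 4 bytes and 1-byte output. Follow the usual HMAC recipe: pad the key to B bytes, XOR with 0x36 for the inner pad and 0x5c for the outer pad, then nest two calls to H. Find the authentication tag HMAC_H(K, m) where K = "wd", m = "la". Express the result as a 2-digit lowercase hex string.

e7

Key "wd" = 77 64 is 2 bytes ≤ B = 4; zero-pad to 4 bytes: K' = 77 64 00 00.
K' ⊕ ipad = 41 52 36 36.  K' ⊕ opad = 2b 38 5c 5c.
Inner input = (K'⊕ipad) ∥ m = 41 52 36 36 ∥ 6c 61.
Inner hash: sum = 65+82+54+54+108+97 = 460; mod 256 = 204 → cc.
Outer input = (K'⊕opad) ∥ inner = 2b 38 5c 5c ∥ cc.
Outer hash (tag): sum = 43+56+92+92+204 = 487; mod 256 = 231 → e7.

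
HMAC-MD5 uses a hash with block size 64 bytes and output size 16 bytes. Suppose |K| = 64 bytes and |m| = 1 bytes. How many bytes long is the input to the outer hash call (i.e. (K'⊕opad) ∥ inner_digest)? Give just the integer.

80

Key is 64 ≤ 64 bytes, zero-padded: |K'| = 64.
Outer input = (K'⊕opad) ∥ H(inner) → 64 + 16 = 80 bytes.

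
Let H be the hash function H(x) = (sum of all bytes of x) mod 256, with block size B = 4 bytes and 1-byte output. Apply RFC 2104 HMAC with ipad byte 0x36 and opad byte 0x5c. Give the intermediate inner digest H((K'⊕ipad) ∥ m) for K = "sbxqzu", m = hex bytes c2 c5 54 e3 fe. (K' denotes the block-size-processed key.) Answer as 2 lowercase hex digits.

f9

Key "sbxqzu" = 73 62 78 71 7a 75 is 6 bytes > B = 4, so hash it first: H(key) = ad, then zero-pad to 4 bytes: K' = ad 00 00 00.
K' ⊕ ipad = 9b 36 36 36.
Inner input = 9b 36 36 36 ∥ c2 c5 54 e3 fe.
Inner hash: sum = 155+54+54+54+194+197+84+227+254 = 1273; mod 256 = 249 → f9.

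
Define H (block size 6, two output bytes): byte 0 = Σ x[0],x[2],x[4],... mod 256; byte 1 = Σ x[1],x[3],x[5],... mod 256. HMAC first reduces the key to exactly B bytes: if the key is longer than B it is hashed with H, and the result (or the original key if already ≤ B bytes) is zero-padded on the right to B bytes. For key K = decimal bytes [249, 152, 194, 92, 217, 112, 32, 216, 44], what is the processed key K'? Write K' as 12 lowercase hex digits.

|K| = 9 > B = 6, so first hash the key.
H(K): even-index sum = 736 mod 256 = 224; odd-index sum = 572 mod 256 = 60 → e0 3c.
Zero-pad H(K) = e0 3c to 6 bytes: K' = e0 3c 00 00 00 00.

e03c00000000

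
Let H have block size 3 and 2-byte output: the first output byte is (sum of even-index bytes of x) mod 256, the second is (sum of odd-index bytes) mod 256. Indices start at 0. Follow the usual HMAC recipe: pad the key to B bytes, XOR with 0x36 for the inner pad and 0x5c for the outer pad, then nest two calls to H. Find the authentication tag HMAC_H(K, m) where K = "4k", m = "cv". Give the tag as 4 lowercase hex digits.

84e5

Key "4k" = 34 6b is 2 bytes ≤ B = 3; zero-pad to 3 bytes: K' = 34 6b 00.
K' ⊕ ipad = 02 5d 36.  K' ⊕ opad = 68 37 5c.
Inner input = (K'⊕ipad) ∥ m = 02 5d 36 ∥ 63 76.
Inner hash: even-index sum = 174 mod 256 = 174; odd-index sum = 192 mod 256 = 192 → ae c0.
Outer input = (K'⊕opad) ∥ inner = 68 37 5c ∥ ae c0.
Outer hash (tag): even-index sum = 388 mod 256 = 132; odd-index sum = 229 mod 256 = 229 → 84 e5.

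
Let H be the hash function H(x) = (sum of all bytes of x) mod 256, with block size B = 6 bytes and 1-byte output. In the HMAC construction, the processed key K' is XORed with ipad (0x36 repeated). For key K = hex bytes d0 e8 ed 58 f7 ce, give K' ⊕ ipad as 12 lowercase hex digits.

Key hex bytes d0 e8 ed 58 f7 ce is exactly B = 6 bytes: K' = d0 e8 ed 58 f7 ce.
XOR each byte with 0x36: d0⊕36=e6, e8⊕36=de, ed⊕36=db, 58⊕36=6e, f7⊕36=c1, ce⊕36=f8.

e6dedb6ec1f8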